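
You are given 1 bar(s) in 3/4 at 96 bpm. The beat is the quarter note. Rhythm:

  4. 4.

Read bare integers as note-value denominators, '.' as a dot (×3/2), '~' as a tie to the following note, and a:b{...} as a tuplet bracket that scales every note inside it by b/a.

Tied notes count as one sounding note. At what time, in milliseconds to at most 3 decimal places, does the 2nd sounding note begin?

note 2 onset = 3/2b = 937.5ms

1. 0.0ms @ 0 + 937.5ms (3/2)
2. 937.5ms @ 3/2 + 937.5ms (3/2)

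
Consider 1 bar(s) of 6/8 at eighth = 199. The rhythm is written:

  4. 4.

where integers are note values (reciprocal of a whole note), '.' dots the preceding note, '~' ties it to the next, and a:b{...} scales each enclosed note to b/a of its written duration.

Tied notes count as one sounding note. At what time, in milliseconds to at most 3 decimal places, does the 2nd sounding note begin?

note 2 onset = 3b = 904.523ms

1. 0.0ms @ 0 + 904.523ms (3)
2. 904.523ms @ 3 + 904.523ms (3)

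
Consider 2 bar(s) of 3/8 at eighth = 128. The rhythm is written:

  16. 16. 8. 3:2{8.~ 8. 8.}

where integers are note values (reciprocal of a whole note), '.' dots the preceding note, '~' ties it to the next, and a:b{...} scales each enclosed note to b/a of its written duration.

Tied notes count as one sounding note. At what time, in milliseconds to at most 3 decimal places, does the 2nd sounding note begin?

note 2 onset = 3/4b = 351.562ms

1. 0.0ms @ 0 + 351.562ms (3/4)
2. 351.562ms @ 3/4 + 351.562ms (3/4)
3. 703.125ms @ 3/2 + 703.125ms (3/2)
4. 1406.25ms @ 3 + 937.5ms (2)
5. 2343.75ms @ 5 + 468.75ms (1)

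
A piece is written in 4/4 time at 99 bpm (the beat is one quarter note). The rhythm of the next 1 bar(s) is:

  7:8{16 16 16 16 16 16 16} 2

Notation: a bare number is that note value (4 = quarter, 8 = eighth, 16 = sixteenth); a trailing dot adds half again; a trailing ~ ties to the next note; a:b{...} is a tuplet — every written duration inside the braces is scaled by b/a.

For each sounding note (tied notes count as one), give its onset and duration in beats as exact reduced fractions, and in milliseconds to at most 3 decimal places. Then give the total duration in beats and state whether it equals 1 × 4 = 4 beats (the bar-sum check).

1) 0.0ms=0b +173.16ms=2/7b
2) 173.16ms=2/7b +173.16ms=2/7b
3) 346.32ms=4/7b +173.16ms=2/7b
4) 519.481ms=6/7b +173.16ms=2/7b
5) 692.641ms=8/7b +173.16ms=2/7b
6) 865.801ms=10/7b +173.16ms=2/7b
7) 1038.961ms=12/7b +173.16ms=2/7b
8) 1212.121ms=2b +1212.121ms=2b
Σ=4b of 4 (99bpm 4/4) — PASS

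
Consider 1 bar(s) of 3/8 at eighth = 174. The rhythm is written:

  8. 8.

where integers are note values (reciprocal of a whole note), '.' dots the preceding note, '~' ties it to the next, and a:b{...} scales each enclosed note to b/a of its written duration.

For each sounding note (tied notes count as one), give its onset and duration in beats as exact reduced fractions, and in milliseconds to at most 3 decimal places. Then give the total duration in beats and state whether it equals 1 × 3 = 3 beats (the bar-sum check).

1) 0.0ms=0b +517.241ms=3/2b
2) 517.241ms=3/2b +517.241ms=3/2b
Σ=3b of 3 (174bpm 3/8) — PASS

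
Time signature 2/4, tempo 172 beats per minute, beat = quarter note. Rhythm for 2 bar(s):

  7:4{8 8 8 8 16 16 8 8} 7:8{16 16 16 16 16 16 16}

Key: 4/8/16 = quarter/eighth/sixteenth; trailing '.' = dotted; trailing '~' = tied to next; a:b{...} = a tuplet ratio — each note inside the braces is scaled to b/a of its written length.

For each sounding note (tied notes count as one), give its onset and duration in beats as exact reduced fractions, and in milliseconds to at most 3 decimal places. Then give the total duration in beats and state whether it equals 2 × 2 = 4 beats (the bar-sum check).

1) 0.0ms=0b +99.668ms=2/7b
2) 99.668ms=2/7b +99.668ms=2/7b
3) 199.336ms=4/7b +99.668ms=2/7b
4) 299.003ms=6/7b +99.668ms=2/7b
5) 398.671ms=8/7b +49.834ms=1/7b
6) 448.505ms=9/7b +49.834ms=1/7b
7) 498.339ms=10/7b +99.668ms=2/7b
8) 598.007ms=12/7b +99.668ms=2/7b
9) 697.674ms=2b +99.668ms=2/7b
10) 797.342ms=16/7b +99.668ms=2/7b
11) 897.01ms=18/7b +99.668ms=2/7b
12) 996.678ms=20/7b +99.668ms=2/7b
13) 1096.346ms=22/7b +99.668ms=2/7b
14) 1196.013ms=24/7b +99.668ms=2/7b
15) 1295.681ms=26/7b +99.668ms=2/7b
Σ=4b of 4 (172bpm 2/4) — PASS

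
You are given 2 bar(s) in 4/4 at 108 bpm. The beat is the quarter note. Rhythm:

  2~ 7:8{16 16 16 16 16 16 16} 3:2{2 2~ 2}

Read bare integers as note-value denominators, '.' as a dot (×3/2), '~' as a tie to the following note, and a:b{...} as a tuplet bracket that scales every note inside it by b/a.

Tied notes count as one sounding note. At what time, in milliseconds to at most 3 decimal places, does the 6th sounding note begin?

note 6 onset = 24/7b = 1904.762ms

1. 0.0ms @ 0 + 1269.841ms (16/7)
2. 1269.841ms @ 16/7 + 158.73ms (2/7)
3. 1428.571ms @ 18/7 + 158.73ms (2/7)
4. 1587.302ms @ 20/7 + 158.73ms (2/7)
5. 1746.032ms @ 22/7 + 158.73ms (2/7)
6. 1904.762ms @ 24/7 + 158.73ms (2/7)
7. 2063.492ms @ 26/7 + 158.73ms (2/7)
8. 2222.222ms @ 4 + 740.741ms (4/3)
9. 2962.963ms @ 16/3 + 1481.481ms (8/3)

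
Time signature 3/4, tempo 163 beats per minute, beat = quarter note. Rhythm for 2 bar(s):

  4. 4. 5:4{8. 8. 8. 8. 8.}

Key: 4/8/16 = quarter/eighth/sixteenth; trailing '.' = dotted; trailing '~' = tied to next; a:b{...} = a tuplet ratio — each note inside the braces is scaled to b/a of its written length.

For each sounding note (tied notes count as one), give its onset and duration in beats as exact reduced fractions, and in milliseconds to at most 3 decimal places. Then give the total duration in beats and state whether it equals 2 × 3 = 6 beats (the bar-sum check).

1) 0.0ms=0b +552.147ms=3/2b
2) 552.147ms=3/2b +552.147ms=3/2b
3) 1104.294ms=3b +220.859ms=3/5b
4) 1325.153ms=18/5b +220.859ms=3/5b
5) 1546.012ms=21/5b +220.859ms=3/5b
6) 1766.871ms=24/5b +220.859ms=3/5b
7) 1987.73ms=27/5b +220.859ms=3/5b
Σ=6b of 6 (163bpm 3/4) — PASS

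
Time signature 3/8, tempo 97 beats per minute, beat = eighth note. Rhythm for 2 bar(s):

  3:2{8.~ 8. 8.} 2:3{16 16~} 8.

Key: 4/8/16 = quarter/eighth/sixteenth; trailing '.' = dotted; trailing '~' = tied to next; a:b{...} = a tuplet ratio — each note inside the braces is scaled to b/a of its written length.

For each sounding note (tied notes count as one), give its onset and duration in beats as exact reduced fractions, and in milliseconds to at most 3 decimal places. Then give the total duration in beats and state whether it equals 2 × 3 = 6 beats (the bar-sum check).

1) 0.0ms=0b +1237.113ms=2b
2) 1237.113ms=2b +618.557ms=1b
3) 1855.67ms=3b +463.918ms=3/4b
4) 2319.588ms=15/4b +1391.753ms=9/4b
Σ=6b of 6 (97bpm 3/8) — PASS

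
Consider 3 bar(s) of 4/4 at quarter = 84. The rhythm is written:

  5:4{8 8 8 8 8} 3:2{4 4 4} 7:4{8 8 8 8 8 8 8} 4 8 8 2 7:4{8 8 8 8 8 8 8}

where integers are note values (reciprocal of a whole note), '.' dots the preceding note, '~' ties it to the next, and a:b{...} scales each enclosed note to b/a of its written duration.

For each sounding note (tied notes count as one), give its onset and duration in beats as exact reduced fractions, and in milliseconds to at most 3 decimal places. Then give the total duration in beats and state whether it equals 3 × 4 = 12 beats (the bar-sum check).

1) 0.0ms=0b +285.714ms=2/5b
2) 285.714ms=2/5b +285.714ms=2/5b
3) 571.429ms=4/5b +285.714ms=2/5b
4) 857.143ms=6/5b +285.714ms=2/5b
5) 1142.857ms=8/5b +285.714ms=2/5b
6) 1428.571ms=2b +476.19ms=2/3b
7) 1904.762ms=8/3b +476.19ms=2/3b
8) 2380.952ms=10/3b +476.19ms=2/3b
9) 2857.143ms=4b +204.082ms=2/7b
10) 3061.224ms=30/7b +204.082ms=2/7b
11) 3265.306ms=32/7b +204.082ms=2/7b
12) 3469.388ms=34/7b +204.082ms=2/7b
13) 3673.469ms=36/7b +204.082ms=2/7b
14) 3877.551ms=38/7b +204.082ms=2/7b
15) 4081.633ms=40/7b +204.082ms=2/7b
16) 4285.714ms=6b +714.286ms=1b
17) 5000.0ms=7b +357.143ms=1/2b
18) 5357.143ms=15/2b +357.143ms=1/2b
19) 5714.286ms=8b +1428.571ms=2b
20) 7142.857ms=10b +204.082ms=2/7b
21) 7346.939ms=72/7b +204.082ms=2/7b
22) 7551.02ms=74/7b +204.082ms=2/7b
23) 7755.102ms=76/7b +204.082ms=2/7b
24) 7959.184ms=78/7b +204.082ms=2/7b
25) 8163.265ms=80/7b +204.082ms=2/7b
26) 8367.347ms=82/7b +204.082ms=2/7b
Σ=12b of 12 (84bpm 4/4) — PASS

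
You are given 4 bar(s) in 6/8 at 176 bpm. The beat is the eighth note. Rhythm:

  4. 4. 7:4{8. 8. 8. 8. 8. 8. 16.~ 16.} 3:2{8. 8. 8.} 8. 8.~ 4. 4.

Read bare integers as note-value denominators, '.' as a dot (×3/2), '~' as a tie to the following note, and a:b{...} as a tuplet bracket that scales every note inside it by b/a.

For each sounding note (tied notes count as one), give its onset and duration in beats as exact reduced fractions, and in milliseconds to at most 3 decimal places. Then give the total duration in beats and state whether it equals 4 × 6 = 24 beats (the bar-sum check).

1) 0.0ms=0b +1022.727ms=3b
2) 1022.727ms=3b +1022.727ms=3b
3) 2045.455ms=6b +292.208ms=6/7b
4) 2337.662ms=48/7b +292.208ms=6/7b
5) 2629.87ms=54/7b +292.208ms=6/7b
6) 2922.078ms=60/7b +292.208ms=6/7b
7) 3214.286ms=66/7b +292.208ms=6/7b
8) 3506.494ms=72/7b +292.208ms=6/7b
9) 3798.701ms=78/7b +292.208ms=6/7b
10) 4090.909ms=12b +340.909ms=1b
11) 4431.818ms=13b +340.909ms=1b
12) 4772.727ms=14b +340.909ms=1b
13) 5113.636ms=15b +511.364ms=3/2b
14) 5625.0ms=33/2b +1534.091ms=9/2b
15) 7159.091ms=21b +1022.727ms=3b
Σ=24b of 24 (176bpm 6/8) — PASS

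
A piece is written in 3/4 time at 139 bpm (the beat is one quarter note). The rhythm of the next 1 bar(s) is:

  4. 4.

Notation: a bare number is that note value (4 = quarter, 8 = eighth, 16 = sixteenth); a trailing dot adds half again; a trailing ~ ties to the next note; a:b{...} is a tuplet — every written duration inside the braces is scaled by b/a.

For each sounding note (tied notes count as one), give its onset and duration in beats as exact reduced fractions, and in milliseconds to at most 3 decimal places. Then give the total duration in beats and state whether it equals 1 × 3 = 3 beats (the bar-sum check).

1) 0.0ms=0b +647.482ms=3/2b
2) 647.482ms=3/2b +647.482ms=3/2b
Σ=3b of 3 (139bpm 3/4) — PASS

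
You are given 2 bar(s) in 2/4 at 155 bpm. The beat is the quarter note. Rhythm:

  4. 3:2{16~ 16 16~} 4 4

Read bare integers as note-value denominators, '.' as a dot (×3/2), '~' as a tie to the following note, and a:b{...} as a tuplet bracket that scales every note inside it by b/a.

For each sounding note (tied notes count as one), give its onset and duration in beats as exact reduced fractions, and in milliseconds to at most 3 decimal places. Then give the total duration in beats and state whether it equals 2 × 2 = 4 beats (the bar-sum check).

1) 0.0ms=0b +580.645ms=3/2b
2) 580.645ms=3/2b +129.032ms=1/3b
3) 709.677ms=11/6b +451.613ms=7/6b
4) 1161.29ms=3b +387.097ms=1b
Σ=4b of 4 (155bpm 2/4) — PASS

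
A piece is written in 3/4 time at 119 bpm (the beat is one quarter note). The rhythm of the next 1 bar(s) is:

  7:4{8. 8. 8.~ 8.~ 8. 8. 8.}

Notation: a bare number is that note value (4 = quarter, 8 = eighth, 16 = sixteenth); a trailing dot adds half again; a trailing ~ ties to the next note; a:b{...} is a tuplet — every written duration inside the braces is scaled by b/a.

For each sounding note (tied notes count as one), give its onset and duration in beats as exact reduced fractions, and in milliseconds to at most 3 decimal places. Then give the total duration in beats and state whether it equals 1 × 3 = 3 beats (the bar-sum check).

1) 0.0ms=0b +216.086ms=3/7b
2) 216.086ms=3/7b +216.086ms=3/7b
3) 432.173ms=6/7b +648.259ms=9/7b
4) 1080.432ms=15/7b +216.086ms=3/7b
5) 1296.519ms=18/7b +216.086ms=3/7b
Σ=3b of 3 (119bpm 3/4) — PASS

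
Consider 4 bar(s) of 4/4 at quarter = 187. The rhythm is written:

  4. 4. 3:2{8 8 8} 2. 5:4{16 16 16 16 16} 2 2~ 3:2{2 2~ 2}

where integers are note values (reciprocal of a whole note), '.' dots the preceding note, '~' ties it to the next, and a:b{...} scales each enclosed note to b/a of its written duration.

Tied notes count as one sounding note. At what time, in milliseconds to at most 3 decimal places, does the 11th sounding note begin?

1. 0.0ms @ 0 + 481.283ms (3/2)
2. 481.283ms @ 3/2 + 481.283ms (3/2)
3. 962.567ms @ 3 + 106.952ms (1/3)
4. 1069.519ms @ 10/3 + 106.952ms (1/3)
5. 1176.471ms @ 11/3 + 106.952ms (1/3)
6. 1283.422ms @ 4 + 962.567ms (3)
7. 2245.989ms @ 7 + 64.171ms (1/5)
8. 2310.16ms @ 36/5 + 64.171ms (1/5)
9. 2374.332ms @ 37/5 + 64.171ms (1/5)
10. 2438.503ms @ 38/5 + 64.171ms (1/5)
11. 2502.674ms @ 39/5 + 64.171ms (1/5)
12. 2566.845ms @ 8 + 641.711ms (2)
13. 3208.556ms @ 10 + 1069.519ms (10/3)
14. 4278.075ms @ 40/3 + 855.615ms (8/3)

note 11 onset = 39/5b = 2502.674ms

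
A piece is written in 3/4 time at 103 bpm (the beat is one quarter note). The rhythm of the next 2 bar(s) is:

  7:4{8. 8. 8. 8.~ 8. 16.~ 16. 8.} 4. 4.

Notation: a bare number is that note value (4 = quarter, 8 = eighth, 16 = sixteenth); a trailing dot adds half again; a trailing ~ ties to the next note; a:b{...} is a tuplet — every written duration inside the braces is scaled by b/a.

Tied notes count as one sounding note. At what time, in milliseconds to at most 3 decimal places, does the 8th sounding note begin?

1. 0.0ms @ 0 + 249.653ms (3/7)
2. 249.653ms @ 3/7 + 249.653ms (3/7)
3. 499.307ms @ 6/7 + 249.653ms (3/7)
4. 748.96ms @ 9/7 + 499.307ms (6/7)
5. 1248.266ms @ 15/7 + 249.653ms (3/7)
6. 1497.92ms @ 18/7 + 249.653ms (3/7)
7. 1747.573ms @ 3 + 873.786ms (3/2)
8. 2621.359ms @ 9/2 + 873.786ms (3/2)

note 8 onset = 9/2b = 2621.359ms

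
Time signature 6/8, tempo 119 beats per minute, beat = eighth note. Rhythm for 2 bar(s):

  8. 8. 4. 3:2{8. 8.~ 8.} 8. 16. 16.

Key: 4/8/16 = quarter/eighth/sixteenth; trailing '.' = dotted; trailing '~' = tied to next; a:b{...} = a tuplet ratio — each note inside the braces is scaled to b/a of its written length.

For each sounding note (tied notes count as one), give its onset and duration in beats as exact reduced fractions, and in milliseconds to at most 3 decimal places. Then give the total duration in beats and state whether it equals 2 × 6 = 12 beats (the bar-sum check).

1) 0.0ms=0b +756.303ms=3/2b
2) 756.303ms=3/2b +756.303ms=3/2b
3) 1512.605ms=3b +1512.605ms=3b
4) 3025.21ms=6b +504.202ms=1b
5) 3529.412ms=7b +1008.403ms=2b
6) 4537.815ms=9b +756.303ms=3/2b
7) 5294.118ms=21/2b +378.151ms=3/4b
8) 5672.269ms=45/4b +378.151ms=3/4b
Σ=12b of 12 (119bpm 6/8) — PASS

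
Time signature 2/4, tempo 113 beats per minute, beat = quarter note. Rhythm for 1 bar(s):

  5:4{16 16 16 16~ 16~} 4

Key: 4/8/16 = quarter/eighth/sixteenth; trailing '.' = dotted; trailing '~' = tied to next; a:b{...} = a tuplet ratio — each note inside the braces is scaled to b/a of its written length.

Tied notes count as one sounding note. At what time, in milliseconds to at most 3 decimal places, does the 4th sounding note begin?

note 4 onset = 3/5b = 318.584ms

1. 0.0ms @ 0 + 106.195ms (1/5)
2. 106.195ms @ 1/5 + 106.195ms (1/5)
3. 212.389ms @ 2/5 + 106.195ms (1/5)
4. 318.584ms @ 3/5 + 743.363ms (7/5)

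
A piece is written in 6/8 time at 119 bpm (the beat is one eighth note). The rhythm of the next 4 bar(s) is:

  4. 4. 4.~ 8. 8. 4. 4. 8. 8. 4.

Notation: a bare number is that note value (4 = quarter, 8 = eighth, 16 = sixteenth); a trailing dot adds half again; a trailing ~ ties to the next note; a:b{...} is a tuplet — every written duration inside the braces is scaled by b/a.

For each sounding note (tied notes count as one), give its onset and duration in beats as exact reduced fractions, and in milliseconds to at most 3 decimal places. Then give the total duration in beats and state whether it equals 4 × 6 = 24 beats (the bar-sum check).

1) 0.0ms=0b +1512.605ms=3b
2) 1512.605ms=3b +1512.605ms=3b
3) 3025.21ms=6b +2268.908ms=9/2b
4) 5294.118ms=21/2b +756.303ms=3/2b
5) 6050.42ms=12b +1512.605ms=3b
6) 7563.025ms=15b +1512.605ms=3b
7) 9075.63ms=18b +756.303ms=3/2b
8) 9831.933ms=39/2b +756.303ms=3/2b
9) 10588.235ms=21b +1512.605ms=3b
Σ=24b of 24 (119bpm 6/8) — PASS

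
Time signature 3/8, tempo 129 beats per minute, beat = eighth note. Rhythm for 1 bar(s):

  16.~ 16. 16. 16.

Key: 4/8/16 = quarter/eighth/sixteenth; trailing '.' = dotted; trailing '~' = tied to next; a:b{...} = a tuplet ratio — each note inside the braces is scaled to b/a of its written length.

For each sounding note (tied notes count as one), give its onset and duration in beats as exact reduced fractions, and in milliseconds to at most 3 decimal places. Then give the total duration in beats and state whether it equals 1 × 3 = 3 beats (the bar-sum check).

1) 0.0ms=0b +697.674ms=3/2b
2) 697.674ms=3/2b +348.837ms=3/4b
3) 1046.512ms=9/4b +348.837ms=3/4b
Σ=3b of 3 (129bpm 3/8) — PASS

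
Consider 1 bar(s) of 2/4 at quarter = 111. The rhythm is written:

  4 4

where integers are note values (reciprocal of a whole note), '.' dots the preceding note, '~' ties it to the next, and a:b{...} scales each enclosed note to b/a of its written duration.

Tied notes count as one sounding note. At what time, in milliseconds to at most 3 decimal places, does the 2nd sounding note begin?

note 2 onset = 1b = 540.541ms

1. 0.0ms @ 0 + 540.541ms (1)
2. 540.541ms @ 1 + 540.541ms (1)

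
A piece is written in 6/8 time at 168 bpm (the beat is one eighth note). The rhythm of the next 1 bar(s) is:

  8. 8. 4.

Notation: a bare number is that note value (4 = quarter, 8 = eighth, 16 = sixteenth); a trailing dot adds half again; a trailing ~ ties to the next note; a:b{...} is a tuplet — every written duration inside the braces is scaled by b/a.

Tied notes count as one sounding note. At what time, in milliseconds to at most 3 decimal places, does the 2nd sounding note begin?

note 2 onset = 3/2b = 535.714ms

1. 0.0ms @ 0 + 535.714ms (3/2)
2. 535.714ms @ 3/2 + 535.714ms (3/2)
3. 1071.429ms @ 3 + 1071.429ms (3)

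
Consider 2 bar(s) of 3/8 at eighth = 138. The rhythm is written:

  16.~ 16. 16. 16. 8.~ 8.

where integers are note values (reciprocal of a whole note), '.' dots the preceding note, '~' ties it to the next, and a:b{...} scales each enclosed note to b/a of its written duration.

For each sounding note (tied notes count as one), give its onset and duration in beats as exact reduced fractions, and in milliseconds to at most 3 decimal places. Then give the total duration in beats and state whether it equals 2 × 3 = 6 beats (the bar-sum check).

1) 0.0ms=0b +652.174ms=3/2b
2) 652.174ms=3/2b +326.087ms=3/4b
3) 978.261ms=9/4b +326.087ms=3/4b
4) 1304.348ms=3b +1304.348ms=3b
Σ=6b of 6 (138bpm 3/8) — PASS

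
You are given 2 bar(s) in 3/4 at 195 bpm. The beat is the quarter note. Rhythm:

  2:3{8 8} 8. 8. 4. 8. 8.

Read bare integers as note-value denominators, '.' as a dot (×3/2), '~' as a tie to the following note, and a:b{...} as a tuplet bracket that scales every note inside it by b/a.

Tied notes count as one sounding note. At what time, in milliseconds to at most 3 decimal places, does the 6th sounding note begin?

note 6 onset = 9/2b = 1384.615ms

1. 0.0ms @ 0 + 230.769ms (3/4)
2. 230.769ms @ 3/4 + 230.769ms (3/4)
3. 461.538ms @ 3/2 + 230.769ms (3/4)
4. 692.308ms @ 9/4 + 230.769ms (3/4)
5. 923.077ms @ 3 + 461.538ms (3/2)
6. 1384.615ms @ 9/2 + 230.769ms (3/4)
7. 1615.385ms @ 21/4 + 230.769ms (3/4)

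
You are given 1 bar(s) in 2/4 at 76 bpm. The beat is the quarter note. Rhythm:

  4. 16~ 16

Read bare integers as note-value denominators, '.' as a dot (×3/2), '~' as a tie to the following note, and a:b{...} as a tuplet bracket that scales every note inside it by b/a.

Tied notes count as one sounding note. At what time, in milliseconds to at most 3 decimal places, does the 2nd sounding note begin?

1. 0.0ms @ 0 + 1184.211ms (3/2)
2. 1184.211ms @ 3/2 + 394.737ms (1/2)

note 2 onset = 3/2b = 1184.211ms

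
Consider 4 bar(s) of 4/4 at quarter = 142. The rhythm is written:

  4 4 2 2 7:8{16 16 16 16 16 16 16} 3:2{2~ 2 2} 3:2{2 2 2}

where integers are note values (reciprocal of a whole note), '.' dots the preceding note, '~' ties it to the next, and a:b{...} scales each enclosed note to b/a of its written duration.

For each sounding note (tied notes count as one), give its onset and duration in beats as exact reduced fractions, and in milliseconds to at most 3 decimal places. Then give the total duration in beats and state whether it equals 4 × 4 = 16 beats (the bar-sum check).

1) 0.0ms=0b +422.535ms=1b
2) 422.535ms=1b +422.535ms=1b
3) 845.07ms=2b +845.07ms=2b
4) 1690.141ms=4b +845.07ms=2b
5) 2535.211ms=6b +120.724ms=2/7b
6) 2655.936ms=44/7b +120.724ms=2/7b
7) 2776.66ms=46/7b +120.724ms=2/7b
8) 2897.384ms=48/7b +120.724ms=2/7b
9) 3018.109ms=50/7b +120.724ms=2/7b
10) 3138.833ms=52/7b +120.724ms=2/7b
11) 3259.557ms=54/7b +120.724ms=2/7b
12) 3380.282ms=8b +1126.761ms=8/3b
13) 4507.042ms=32/3b +563.38ms=4/3b
14) 5070.423ms=12b +563.38ms=4/3b
15) 5633.803ms=40/3b +563.38ms=4/3b
16) 6197.183ms=44/3b +563.38ms=4/3b
Σ=16b of 16 (142bpm 4/4) — PASS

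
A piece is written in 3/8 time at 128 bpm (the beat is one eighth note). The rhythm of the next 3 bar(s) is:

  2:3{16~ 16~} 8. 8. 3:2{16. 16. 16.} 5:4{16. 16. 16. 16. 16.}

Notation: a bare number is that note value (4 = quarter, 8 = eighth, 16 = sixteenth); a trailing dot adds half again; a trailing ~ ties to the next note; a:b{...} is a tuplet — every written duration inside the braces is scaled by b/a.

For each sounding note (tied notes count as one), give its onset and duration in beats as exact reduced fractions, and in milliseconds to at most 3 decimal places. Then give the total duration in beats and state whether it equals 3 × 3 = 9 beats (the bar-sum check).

1) 0.0ms=0b +1406.25ms=3b
2) 1406.25ms=3b +703.125ms=3/2b
3) 2109.375ms=9/2b +234.375ms=1/2b
4) 2343.75ms=5b +234.375ms=1/2b
5) 2578.125ms=11/2b +234.375ms=1/2b
6) 2812.5ms=6b +281.25ms=3/5b
7) 3093.75ms=33/5b +281.25ms=3/5b
8) 3375.0ms=36/5b +281.25ms=3/5b
9) 3656.25ms=39/5b +281.25ms=3/5b
10) 3937.5ms=42/5b +281.25ms=3/5b
Σ=9b of 9 (128bpm 3/8) — PASS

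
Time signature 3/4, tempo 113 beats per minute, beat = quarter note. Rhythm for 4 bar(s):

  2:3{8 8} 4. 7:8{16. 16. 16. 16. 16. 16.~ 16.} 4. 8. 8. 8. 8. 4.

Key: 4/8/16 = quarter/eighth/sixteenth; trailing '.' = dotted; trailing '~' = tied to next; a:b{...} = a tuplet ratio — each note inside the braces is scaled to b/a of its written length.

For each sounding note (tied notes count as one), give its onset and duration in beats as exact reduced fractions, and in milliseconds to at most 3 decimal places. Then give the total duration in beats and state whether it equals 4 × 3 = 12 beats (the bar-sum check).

1) 0.0ms=0b +398.23ms=3/4b
2) 398.23ms=3/4b +398.23ms=3/4b
3) 796.46ms=3/2b +796.46ms=3/2b
4) 1592.92ms=3b +227.56ms=3/7b
5) 1820.48ms=24/7b +227.56ms=3/7b
6) 2048.04ms=27/7b +227.56ms=3/7b
7) 2275.601ms=30/7b +227.56ms=3/7b
8) 2503.161ms=33/7b +227.56ms=3/7b
9) 2730.721ms=36/7b +455.12ms=6/7b
10) 3185.841ms=6b +796.46ms=3/2b
11) 3982.301ms=15/2b +398.23ms=3/4b
12) 4380.531ms=33/4b +398.23ms=3/4b
13) 4778.761ms=9b +398.23ms=3/4b
14) 5176.991ms=39/4b +398.23ms=3/4b
15) 5575.221ms=21/2b +796.46ms=3/2b
Σ=12b of 12 (113bpm 3/4) — PASS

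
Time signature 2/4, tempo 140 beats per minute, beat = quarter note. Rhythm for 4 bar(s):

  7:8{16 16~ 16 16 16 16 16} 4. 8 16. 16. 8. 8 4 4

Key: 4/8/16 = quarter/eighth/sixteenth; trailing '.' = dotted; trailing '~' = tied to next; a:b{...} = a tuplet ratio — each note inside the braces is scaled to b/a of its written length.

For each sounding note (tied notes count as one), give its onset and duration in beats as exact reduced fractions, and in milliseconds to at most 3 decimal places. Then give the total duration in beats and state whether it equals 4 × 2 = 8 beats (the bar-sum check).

1) 0.0ms=0b +122.449ms=2/7b
2) 122.449ms=2/7b +244.898ms=4/7b
3) 367.347ms=6/7b +122.449ms=2/7b
4) 489.796ms=8/7b +122.449ms=2/7b
5) 612.245ms=10/7b +122.449ms=2/7b
6) 734.694ms=12/7b +122.449ms=2/7b
7) 857.143ms=2b +642.857ms=3/2b
8) 1500.0ms=7/2b +214.286ms=1/2b
9) 1714.286ms=4b +160.714ms=3/8b
10) 1875.0ms=35/8b +160.714ms=3/8b
11) 2035.714ms=19/4b +321.429ms=3/4b
12) 2357.143ms=11/2b +214.286ms=1/2b
13) 2571.429ms=6b +428.571ms=1b
14) 3000.0ms=7b +428.571ms=1b
Σ=8b of 8 (140bpm 2/4) — PASS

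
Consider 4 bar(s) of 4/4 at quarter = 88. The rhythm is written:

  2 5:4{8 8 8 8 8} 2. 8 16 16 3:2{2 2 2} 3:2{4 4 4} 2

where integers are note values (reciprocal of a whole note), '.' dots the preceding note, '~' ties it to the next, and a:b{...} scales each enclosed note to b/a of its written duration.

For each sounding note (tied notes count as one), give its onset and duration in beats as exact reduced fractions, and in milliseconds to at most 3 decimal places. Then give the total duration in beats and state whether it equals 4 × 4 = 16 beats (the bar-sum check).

1) 0.0ms=0b +1363.636ms=2b
2) 1363.636ms=2b +272.727ms=2/5b
3) 1636.364ms=12/5b +272.727ms=2/5b
4) 1909.091ms=14/5b +272.727ms=2/5b
5) 2181.818ms=16/5b +272.727ms=2/5b
6) 2454.545ms=18/5b +272.727ms=2/5b
7) 2727.273ms=4b +2045.455ms=3b
8) 4772.727ms=7b +340.909ms=1/2b
9) 5113.636ms=15/2b +170.455ms=1/4b
10) 5284.091ms=31/4b +170.455ms=1/4b
11) 5454.545ms=8b +909.091ms=4/3b
12) 6363.636ms=28/3b +909.091ms=4/3b
13) 7272.727ms=32/3b +909.091ms=4/3b
14) 8181.818ms=12b +454.545ms=2/3b
15) 8636.364ms=38/3b +454.545ms=2/3b
16) 9090.909ms=40/3b +454.545ms=2/3b
17) 9545.455ms=14b +1363.636ms=2b
Σ=16b of 16 (88bpm 4/4) — PASS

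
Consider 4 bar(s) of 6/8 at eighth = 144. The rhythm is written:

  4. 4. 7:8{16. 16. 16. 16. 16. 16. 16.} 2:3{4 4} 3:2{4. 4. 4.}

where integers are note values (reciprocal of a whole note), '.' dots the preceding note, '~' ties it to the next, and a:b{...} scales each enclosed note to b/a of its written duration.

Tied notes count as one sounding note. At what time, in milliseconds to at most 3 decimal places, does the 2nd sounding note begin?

note 2 onset = 3b = 1250.0ms

1. 0.0ms @ 0 + 1250.0ms (3)
2. 1250.0ms @ 3 + 1250.0ms (3)
3. 2500.0ms @ 6 + 357.143ms (6/7)
4. 2857.143ms @ 48/7 + 357.143ms (6/7)
5. 3214.286ms @ 54/7 + 357.143ms (6/7)
6. 3571.429ms @ 60/7 + 357.143ms (6/7)
7. 3928.571ms @ 66/7 + 357.143ms (6/7)
8. 4285.714ms @ 72/7 + 357.143ms (6/7)
9. 4642.857ms @ 78/7 + 357.143ms (6/7)
10. 5000.0ms @ 12 + 1250.0ms (3)
11. 6250.0ms @ 15 + 1250.0ms (3)
12. 7500.0ms @ 18 + 833.333ms (2)
13. 8333.333ms @ 20 + 833.333ms (2)
14. 9166.667ms @ 22 + 833.333ms (2)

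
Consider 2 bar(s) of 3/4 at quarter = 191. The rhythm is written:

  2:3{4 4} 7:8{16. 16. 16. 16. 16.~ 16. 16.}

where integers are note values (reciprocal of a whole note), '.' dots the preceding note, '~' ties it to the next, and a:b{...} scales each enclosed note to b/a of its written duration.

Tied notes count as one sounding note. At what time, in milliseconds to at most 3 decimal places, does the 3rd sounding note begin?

note 3 onset = 3b = 942.408ms

1. 0.0ms @ 0 + 471.204ms (3/2)
2. 471.204ms @ 3/2 + 471.204ms (3/2)
3. 942.408ms @ 3 + 134.63ms (3/7)
4. 1077.038ms @ 24/7 + 134.63ms (3/7)
5. 1211.668ms @ 27/7 + 134.63ms (3/7)
6. 1346.298ms @ 30/7 + 134.63ms (3/7)
7. 1480.927ms @ 33/7 + 269.26ms (6/7)
8. 1750.187ms @ 39/7 + 134.63ms (3/7)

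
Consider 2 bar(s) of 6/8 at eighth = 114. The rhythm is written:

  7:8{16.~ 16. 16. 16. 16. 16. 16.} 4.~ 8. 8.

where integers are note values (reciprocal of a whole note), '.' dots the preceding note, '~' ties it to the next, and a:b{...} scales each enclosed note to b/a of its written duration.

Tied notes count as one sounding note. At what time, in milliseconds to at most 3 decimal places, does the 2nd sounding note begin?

1. 0.0ms @ 0 + 902.256ms (12/7)
2. 902.256ms @ 12/7 + 451.128ms (6/7)
3. 1353.383ms @ 18/7 + 451.128ms (6/7)
4. 1804.511ms @ 24/7 + 451.128ms (6/7)
5. 2255.639ms @ 30/7 + 451.128ms (6/7)
6. 2706.767ms @ 36/7 + 451.128ms (6/7)
7. 3157.895ms @ 6 + 2368.421ms (9/2)
8. 5526.316ms @ 21/2 + 789.474ms (3/2)

note 2 onset = 12/7b = 902.256ms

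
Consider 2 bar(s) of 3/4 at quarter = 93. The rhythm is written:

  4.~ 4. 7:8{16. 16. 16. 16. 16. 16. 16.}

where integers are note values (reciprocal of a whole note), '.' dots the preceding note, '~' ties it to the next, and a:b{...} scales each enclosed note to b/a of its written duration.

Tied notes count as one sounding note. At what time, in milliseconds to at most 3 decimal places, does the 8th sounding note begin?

1. 0.0ms @ 0 + 1935.484ms (3)
2. 1935.484ms @ 3 + 276.498ms (3/7)
3. 2211.982ms @ 24/7 + 276.498ms (3/7)
4. 2488.479ms @ 27/7 + 276.498ms (3/7)
5. 2764.977ms @ 30/7 + 276.498ms (3/7)
6. 3041.475ms @ 33/7 + 276.498ms (3/7)
7. 3317.972ms @ 36/7 + 276.498ms (3/7)
8. 3594.47ms @ 39/7 + 276.498ms (3/7)

note 8 onset = 39/7b = 3594.47ms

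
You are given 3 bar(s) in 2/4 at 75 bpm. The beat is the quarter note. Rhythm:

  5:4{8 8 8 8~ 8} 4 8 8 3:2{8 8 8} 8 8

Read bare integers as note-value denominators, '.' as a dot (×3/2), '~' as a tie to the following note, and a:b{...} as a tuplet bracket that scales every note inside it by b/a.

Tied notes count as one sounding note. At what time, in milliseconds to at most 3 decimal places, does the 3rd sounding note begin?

1. 0.0ms @ 0 + 320.0ms (2/5)
2. 320.0ms @ 2/5 + 320.0ms (2/5)
3. 640.0ms @ 4/5 + 320.0ms (2/5)
4. 960.0ms @ 6/5 + 640.0ms (4/5)
5. 1600.0ms @ 2 + 800.0ms (1)
6. 2400.0ms @ 3 + 400.0ms (1/2)
7. 2800.0ms @ 7/2 + 400.0ms (1/2)
8. 3200.0ms @ 4 + 266.667ms (1/3)
9. 3466.667ms @ 13/3 + 266.667ms (1/3)
10. 3733.333ms @ 14/3 + 266.667ms (1/3)
11. 4000.0ms @ 5 + 400.0ms (1/2)
12. 4400.0ms @ 11/2 + 400.0ms (1/2)

note 3 onset = 4/5b = 640.0ms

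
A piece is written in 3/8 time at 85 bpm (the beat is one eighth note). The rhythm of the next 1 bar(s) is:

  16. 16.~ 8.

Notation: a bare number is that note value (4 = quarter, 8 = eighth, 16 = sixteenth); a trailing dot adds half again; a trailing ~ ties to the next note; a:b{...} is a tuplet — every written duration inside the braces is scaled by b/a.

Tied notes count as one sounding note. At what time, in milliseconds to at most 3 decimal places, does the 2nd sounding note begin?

note 2 onset = 3/4b = 529.412ms

1. 0.0ms @ 0 + 529.412ms (3/4)
2. 529.412ms @ 3/4 + 1588.235ms (9/4)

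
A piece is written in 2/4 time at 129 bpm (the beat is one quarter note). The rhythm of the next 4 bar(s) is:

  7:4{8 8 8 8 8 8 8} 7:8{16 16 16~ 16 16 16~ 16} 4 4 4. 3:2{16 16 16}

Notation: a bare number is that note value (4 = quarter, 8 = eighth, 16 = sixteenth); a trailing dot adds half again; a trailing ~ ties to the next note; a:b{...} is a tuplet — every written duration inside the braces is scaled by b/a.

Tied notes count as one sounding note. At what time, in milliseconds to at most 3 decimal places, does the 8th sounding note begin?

1. 0.0ms @ 0 + 132.89ms (2/7)
2. 132.89ms @ 2/7 + 132.89ms (2/7)
3. 265.781ms @ 4/7 + 132.89ms (2/7)
4. 398.671ms @ 6/7 + 132.89ms (2/7)
5. 531.561ms @ 8/7 + 132.89ms (2/7)
6. 664.452ms @ 10/7 + 132.89ms (2/7)
7. 797.342ms @ 12/7 + 132.89ms (2/7)
8. 930.233ms @ 2 + 132.89ms (2/7)
9. 1063.123ms @ 16/7 + 132.89ms (2/7)
10. 1196.013ms @ 18/7 + 265.781ms (4/7)
11. 1461.794ms @ 22/7 + 132.89ms (2/7)
12. 1594.684ms @ 24/7 + 265.781ms (4/7)
13. 1860.465ms @ 4 + 465.116ms (1)
14. 2325.581ms @ 5 + 465.116ms (1)
15. 2790.698ms @ 6 + 697.674ms (3/2)
16. 3488.372ms @ 15/2 + 77.519ms (1/6)
17. 3565.891ms @ 23/3 + 77.519ms (1/6)
18. 3643.411ms @ 47/6 + 77.519ms (1/6)

note 8 onset = 2b = 930.233ms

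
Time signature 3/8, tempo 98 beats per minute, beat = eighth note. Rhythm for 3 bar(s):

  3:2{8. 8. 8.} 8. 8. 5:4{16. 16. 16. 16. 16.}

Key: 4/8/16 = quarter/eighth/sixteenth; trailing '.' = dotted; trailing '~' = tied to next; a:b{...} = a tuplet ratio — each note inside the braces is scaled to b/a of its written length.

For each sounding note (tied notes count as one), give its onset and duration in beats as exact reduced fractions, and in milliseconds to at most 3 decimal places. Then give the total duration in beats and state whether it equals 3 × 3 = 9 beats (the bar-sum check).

1) 0.0ms=0b +612.245ms=1b
2) 612.245ms=1b +612.245ms=1b
3) 1224.49ms=2b +612.245ms=1b
4) 1836.735ms=3b +918.367ms=3/2b
5) 2755.102ms=9/2b +918.367ms=3/2b
6) 3673.469ms=6b +367.347ms=3/5b
7) 4040.816ms=33/5b +367.347ms=3/5b
8) 4408.163ms=36/5b +367.347ms=3/5b
9) 4775.51ms=39/5b +367.347ms=3/5b
10) 5142.857ms=42/5b +367.347ms=3/5b
Σ=9b of 9 (98bpm 3/8) — PASS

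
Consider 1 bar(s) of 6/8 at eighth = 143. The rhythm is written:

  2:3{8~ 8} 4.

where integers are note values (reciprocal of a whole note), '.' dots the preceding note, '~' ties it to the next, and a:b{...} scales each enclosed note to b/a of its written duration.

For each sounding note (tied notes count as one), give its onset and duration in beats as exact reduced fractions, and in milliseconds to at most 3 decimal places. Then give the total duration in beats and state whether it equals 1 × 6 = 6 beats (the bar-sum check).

1) 0.0ms=0b +1258.741ms=3b
2) 1258.741ms=3b +1258.741ms=3b
Σ=6b of 6 (143bpm 6/8) — PASS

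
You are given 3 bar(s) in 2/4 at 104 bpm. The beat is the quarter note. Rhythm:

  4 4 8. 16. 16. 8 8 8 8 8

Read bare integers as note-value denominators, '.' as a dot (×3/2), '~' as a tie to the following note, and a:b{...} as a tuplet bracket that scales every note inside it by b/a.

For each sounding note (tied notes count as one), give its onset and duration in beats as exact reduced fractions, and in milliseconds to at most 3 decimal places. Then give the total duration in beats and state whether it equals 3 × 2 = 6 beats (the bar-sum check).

1) 0.0ms=0b +576.923ms=1b
2) 576.923ms=1b +576.923ms=1b
3) 1153.846ms=2b +432.692ms=3/4b
4) 1586.538ms=11/4b +216.346ms=3/8b
5) 1802.885ms=25/8b +216.346ms=3/8b
6) 2019.231ms=7/2b +288.462ms=1/2b
7) 2307.692ms=4b +288.462ms=1/2b
8) 2596.154ms=9/2b +288.462ms=1/2b
9) 2884.615ms=5b +288.462ms=1/2b
10) 3173.077ms=11/2b +288.462ms=1/2b
Σ=6b of 6 (104bpm 2/4) — PASS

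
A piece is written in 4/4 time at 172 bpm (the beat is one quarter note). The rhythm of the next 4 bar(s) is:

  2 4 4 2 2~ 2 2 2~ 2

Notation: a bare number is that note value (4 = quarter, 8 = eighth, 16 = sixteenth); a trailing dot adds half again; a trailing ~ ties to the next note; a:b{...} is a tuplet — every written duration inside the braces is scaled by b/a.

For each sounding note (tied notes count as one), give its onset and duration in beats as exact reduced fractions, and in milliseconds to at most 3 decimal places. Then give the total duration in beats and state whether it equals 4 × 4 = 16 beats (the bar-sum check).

1) 0.0ms=0b +697.674ms=2b
2) 697.674ms=2b +348.837ms=1b
3) 1046.512ms=3b +348.837ms=1b
4) 1395.349ms=4b +697.674ms=2b
5) 2093.023ms=6b +1395.349ms=4b
6) 3488.372ms=10b +697.674ms=2b
7) 4186.047ms=12b +1395.349ms=4b
Σ=16b of 16 (172bpm 4/4) — PASS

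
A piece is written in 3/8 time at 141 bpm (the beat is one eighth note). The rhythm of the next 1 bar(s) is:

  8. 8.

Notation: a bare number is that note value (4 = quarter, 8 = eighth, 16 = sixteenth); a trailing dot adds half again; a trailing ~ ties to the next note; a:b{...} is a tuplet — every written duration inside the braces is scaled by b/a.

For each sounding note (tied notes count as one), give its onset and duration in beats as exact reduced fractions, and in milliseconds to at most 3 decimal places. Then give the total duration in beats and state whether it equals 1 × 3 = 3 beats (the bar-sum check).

1) 0.0ms=0b +638.298ms=3/2b
2) 638.298ms=3/2b +638.298ms=3/2b
Σ=3b of 3 (141bpm 3/8) — PASS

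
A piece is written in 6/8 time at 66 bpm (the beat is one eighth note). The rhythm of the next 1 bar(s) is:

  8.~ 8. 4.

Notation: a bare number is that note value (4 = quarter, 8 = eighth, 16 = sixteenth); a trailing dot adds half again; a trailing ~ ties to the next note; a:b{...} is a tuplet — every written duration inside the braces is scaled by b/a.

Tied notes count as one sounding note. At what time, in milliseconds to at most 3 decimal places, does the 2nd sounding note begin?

1. 0.0ms @ 0 + 2727.273ms (3)
2. 2727.273ms @ 3 + 2727.273ms (3)

note 2 onset = 3b = 2727.273ms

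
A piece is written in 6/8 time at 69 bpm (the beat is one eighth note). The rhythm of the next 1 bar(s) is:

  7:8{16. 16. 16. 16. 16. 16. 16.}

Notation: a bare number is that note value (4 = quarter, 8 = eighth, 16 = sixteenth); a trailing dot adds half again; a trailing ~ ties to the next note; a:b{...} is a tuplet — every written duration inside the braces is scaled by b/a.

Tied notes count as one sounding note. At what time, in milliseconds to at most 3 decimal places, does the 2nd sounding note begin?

1. 0.0ms @ 0 + 745.342ms (6/7)
2. 745.342ms @ 6/7 + 745.342ms (6/7)
3. 1490.683ms @ 12/7 + 745.342ms (6/7)
4. 2236.025ms @ 18/7 + 745.342ms (6/7)
5. 2981.366ms @ 24/7 + 745.342ms (6/7)
6. 3726.708ms @ 30/7 + 745.342ms (6/7)
7. 4472.05ms @ 36/7 + 745.342ms (6/7)

note 2 onset = 6/7b = 745.342ms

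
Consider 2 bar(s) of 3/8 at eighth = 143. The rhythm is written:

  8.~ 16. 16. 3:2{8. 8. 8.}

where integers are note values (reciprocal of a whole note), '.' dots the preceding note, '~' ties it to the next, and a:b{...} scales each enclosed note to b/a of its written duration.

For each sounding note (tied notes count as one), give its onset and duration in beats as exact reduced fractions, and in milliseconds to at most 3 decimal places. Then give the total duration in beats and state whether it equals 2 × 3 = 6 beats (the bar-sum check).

1) 0.0ms=0b +944.056ms=9/4b
2) 944.056ms=9/4b +314.685ms=3/4b
3) 1258.741ms=3b +419.58ms=1b
4) 1678.322ms=4b +419.58ms=1b
5) 2097.902ms=5b +419.58ms=1b
Σ=6b of 6 (143bpm 3/8) — PASS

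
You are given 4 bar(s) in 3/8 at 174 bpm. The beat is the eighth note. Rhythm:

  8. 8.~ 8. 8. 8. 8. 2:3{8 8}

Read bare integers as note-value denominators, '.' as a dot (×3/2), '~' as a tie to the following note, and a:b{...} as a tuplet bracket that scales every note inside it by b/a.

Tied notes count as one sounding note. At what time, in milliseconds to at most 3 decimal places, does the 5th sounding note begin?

1. 0.0ms @ 0 + 517.241ms (3/2)
2. 517.241ms @ 3/2 + 1034.483ms (3)
3. 1551.724ms @ 9/2 + 517.241ms (3/2)
4. 2068.966ms @ 6 + 517.241ms (3/2)
5. 2586.207ms @ 15/2 + 517.241ms (3/2)
6. 3103.448ms @ 9 + 517.241ms (3/2)
7. 3620.69ms @ 21/2 + 517.241ms (3/2)

note 5 onset = 15/2b = 2586.207ms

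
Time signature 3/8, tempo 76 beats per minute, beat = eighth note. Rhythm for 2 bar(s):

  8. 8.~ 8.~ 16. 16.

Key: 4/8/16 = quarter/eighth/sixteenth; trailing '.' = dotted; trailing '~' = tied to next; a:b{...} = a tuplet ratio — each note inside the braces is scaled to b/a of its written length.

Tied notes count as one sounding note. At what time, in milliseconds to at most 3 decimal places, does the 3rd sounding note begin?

note 3 onset = 21/4b = 4144.737ms

1. 0.0ms @ 0 + 1184.211ms (3/2)
2. 1184.211ms @ 3/2 + 2960.526ms (15/4)
3. 4144.737ms @ 21/4 + 592.105ms (3/4)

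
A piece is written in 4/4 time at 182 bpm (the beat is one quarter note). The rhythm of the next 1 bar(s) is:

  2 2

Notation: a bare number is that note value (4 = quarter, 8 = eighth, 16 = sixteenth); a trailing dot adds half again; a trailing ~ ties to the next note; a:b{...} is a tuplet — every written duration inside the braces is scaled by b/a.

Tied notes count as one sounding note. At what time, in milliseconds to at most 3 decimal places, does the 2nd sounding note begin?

note 2 onset = 2b = 659.341ms

1. 0.0ms @ 0 + 659.341ms (2)
2. 659.341ms @ 2 + 659.341ms (2)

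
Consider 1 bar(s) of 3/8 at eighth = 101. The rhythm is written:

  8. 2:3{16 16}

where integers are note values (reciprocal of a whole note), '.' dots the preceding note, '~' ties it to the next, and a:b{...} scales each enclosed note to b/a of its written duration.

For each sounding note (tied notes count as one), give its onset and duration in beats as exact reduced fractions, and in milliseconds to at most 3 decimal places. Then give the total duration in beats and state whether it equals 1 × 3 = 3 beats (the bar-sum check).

1) 0.0ms=0b +891.089ms=3/2b
2) 891.089ms=3/2b +445.545ms=3/4b
3) 1336.634ms=9/4b +445.545ms=3/4b
Σ=3b of 3 (101bpm 3/8) — PASS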